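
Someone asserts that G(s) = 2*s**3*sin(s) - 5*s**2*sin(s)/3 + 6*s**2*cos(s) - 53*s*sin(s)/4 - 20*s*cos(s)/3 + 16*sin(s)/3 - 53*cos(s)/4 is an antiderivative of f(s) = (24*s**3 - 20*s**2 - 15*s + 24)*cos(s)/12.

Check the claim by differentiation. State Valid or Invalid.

Invalid: d/ds[G] - f = 10*s*sin(s)/3 - 10*cos(s)/3, which is not 0.

d/ds[G] = 2*s**3*cos(s) - 5*s**2*cos(s)/3 + 10*s*sin(s)/3 - 5*s*cos(s)/4 - 4*cos(s)/3
d/ds[G] - f(s) = 10*s*sin(s)/3 - 10*cos(s)/3 != 0.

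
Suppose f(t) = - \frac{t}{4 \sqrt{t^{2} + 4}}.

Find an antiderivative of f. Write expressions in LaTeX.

An antiderivative is F(t) = - \frac{\sqrt{t^{2} + 4}}{4}.

The substitution u = t^{2} + 4 works: f is exactly (dF/du)*(du/dt) for that inner function.
Check: d/dt[- \frac{\sqrt{t^{2} + 4}}{4}] = - \frac{t}{4 \sqrt{t^{2} + 4}} = f(t).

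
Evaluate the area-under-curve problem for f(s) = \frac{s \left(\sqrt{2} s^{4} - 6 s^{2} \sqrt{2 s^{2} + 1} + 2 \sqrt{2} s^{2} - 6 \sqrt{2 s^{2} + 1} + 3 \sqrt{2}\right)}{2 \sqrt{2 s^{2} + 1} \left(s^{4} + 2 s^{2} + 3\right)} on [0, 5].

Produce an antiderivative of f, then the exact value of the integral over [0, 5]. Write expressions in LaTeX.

Any candidate F(s) must reproduce f(s) exactly when differentiated.
F(s) = \frac{\sqrt{2} \left(2 \sqrt{2 s^{2} + 1} - 3 \sqrt{2} \log{\left(s^{4} + 2 s^{2} + 3 \right)}\right)}{8} is an antiderivative of f.
Check: d/ds[\frac{\sqrt{2} \left(2 \sqrt{2 s^{2} + 1} - 3 \sqrt{2} \log{\left(s^{4} + 2 s^{2} + 3 \right)}\right)}{8}] = \frac{\sqrt{2} s^{5} - 6 s^{3} \sqrt{2 s^{2} + 1} + 2 \sqrt{2} s^{3} - 6 s \sqrt{2 s^{2} + 1} + 3 \sqrt{2} s}{2 s^{4} \sqrt{2 s^{2} + 1} + 4 s^{2} \sqrt{2 s^{2} + 1} + 6 \sqrt{2 s^{2} + 1}}, which equals f(s).
F(5) = - \frac{3 \log{\left(678 \right)}}{4} + \frac{\sqrt{102}}{4}; F(0) = - \frac{3 \log{\left(3 \right)}}{4} + \frac{\sqrt{2}}{4}.
Integral = F(5) - F(0) = - \frac{3 \log{\left(678 \right)}}{4} - \frac{\sqrt{2}}{4} + \frac{3 \log{\left(3 \right)}}{4} + \frac{\sqrt{102}}{4}.

Antiderivative: F(s) = \frac{\sqrt{2} \left(2 \sqrt{2 s^{2} + 1} - 3 \sqrt{2} \log{\left(s^{4} + 2 s^{2} + 3 \right)}\right)}{8}; value = - \frac{3 \log{\left(678 \right)}}{4} - \frac{\sqrt{2}}{4} + \frac{3 \log{\left(3 \right)}}{4} + \frac{\sqrt{102}}{4}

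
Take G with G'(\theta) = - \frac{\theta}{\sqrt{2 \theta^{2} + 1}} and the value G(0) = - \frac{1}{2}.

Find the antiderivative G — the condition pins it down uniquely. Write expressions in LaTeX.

G'(\theta) matches the chain-rule pattern g'(h)*h' with inner function h(\theta) = 2 \theta^{2} + 1; substituting u = h(\theta) collapses the integral.
A general antiderivative is - \frac{\sqrt{2 \theta^{2} + 1}}{2} + C.
The condition gives C = - \frac{1}{2} - (- \frac{1}{2}) = 0.
So G(\theta) = - \frac{\sqrt{2 \theta^{2} + 1}}{2}.
Check: d/d\theta[- \frac{\sqrt{2 \theta^{2} + 1}}{2}] = - \frac{\theta}{\sqrt{2 \theta^{2} + 1}} = G'(\theta).

G(\theta) = - \frac{\sqrt{2 \theta^{2} + 1}}{2}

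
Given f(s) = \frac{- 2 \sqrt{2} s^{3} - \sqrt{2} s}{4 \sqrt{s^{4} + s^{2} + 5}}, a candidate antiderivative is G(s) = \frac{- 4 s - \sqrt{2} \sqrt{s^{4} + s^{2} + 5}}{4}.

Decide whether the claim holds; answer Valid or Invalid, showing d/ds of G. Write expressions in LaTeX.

Invalid: d/ds[G] - f = -1, which is not 0.

d/ds[G] = \frac{- 2 \sqrt{2} s^{3} - \sqrt{2} s - 4 \sqrt{s^{4} + s^{2} + 5}}{4 \sqrt{s^{4} + s^{2} + 5}}
d/ds[G] - f(s) = -1 != 0.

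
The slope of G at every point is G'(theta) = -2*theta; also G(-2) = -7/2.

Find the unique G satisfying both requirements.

G(theta) = 1/2 - theta**2

A first test for any G(theta): its theta-derivative must equal the given G'(theta).
A general antiderivative is -theta**2 + C.
The condition gives C = -7/2 - (-4) = 1/2.
So G(theta) = 1/2 - theta**2.
Check: d/dtheta[1/2 - theta**2] = -2*theta = G'(theta).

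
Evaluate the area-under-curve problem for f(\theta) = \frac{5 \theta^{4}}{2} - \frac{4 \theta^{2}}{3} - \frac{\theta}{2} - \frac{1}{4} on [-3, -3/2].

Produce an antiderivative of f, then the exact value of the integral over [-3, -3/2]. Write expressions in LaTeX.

Antiderivative: F(\theta) = \frac{\theta \left(18 \theta^{4} - 16 \theta^{2} - 9 \theta - 9\right)}{36}; value = \frac{6945}{64}

The integrand splits into summands that can be handled one at a time.
F(\theta) = \frac{\theta \left(18 \theta^{4} - 16 \theta^{2} - 9 \theta - 9\right)}{36} is an antiderivative of f.
Check: d/d\theta[\frac{\theta \left(18 \theta^{4} - 16 \theta^{2} - 9 \theta - 9\right)}{36}] = \frac{5 \theta^{4}}{2} - \frac{4 \theta^{2}}{3} - \frac{\theta}{2} - \frac{1}{4} = f(\theta).
F(-3/2) = - \frac{159}{64}; F(-3) = -111.
Integral = F(-3/2) - F(-3) = \frac{6945}{64}.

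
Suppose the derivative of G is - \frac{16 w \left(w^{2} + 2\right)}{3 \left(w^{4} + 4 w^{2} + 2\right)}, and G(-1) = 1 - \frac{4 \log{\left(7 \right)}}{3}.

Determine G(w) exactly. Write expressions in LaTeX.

G'(w) matches the chain-rule pattern g'(h)*h' with inner function h(w) = w^{4} + 4 w^{2} + 2; substituting u = h(w) collapses the integral.
A general antiderivative is - \frac{4 \log{\left(w^{4} + 4 w^{2} + 2 \right)}}{3} + C.
The condition gives C = 1 - \frac{4 \log{\left(7 \right)}}{3} - (- \frac{4 \log{\left(7 \right)}}{3}) = 1.
So G(w) = 1 - \frac{4 \log{\left(w^{4} + 4 w^{2} + 2 \right)}}{3}.
Check: d/dw[1 - \frac{4 \log{\left(w^{4} + 4 w^{2} + 2 \right)}}{3}] = \frac{- 16 w^{3} - 32 w}{3 w^{4} + 12 w^{2} + 6}, which equals G'(w).

G(w) = 1 - \frac{4 \log{\left(w^{4} + 4 w^{2} + 2 \right)}}{3}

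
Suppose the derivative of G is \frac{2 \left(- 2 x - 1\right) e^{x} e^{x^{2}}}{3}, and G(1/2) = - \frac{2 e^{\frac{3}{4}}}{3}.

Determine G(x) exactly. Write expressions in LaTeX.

The substitution u = x^{2} + x works: G'(x) is exactly (dG/du)*(du/dx) for that inner function.
A general antiderivative is - \frac{2 e^{x^{2} + x}}{3} + C.
The condition gives C = - \frac{2 e^{\frac{3}{4}}}{3} - (- \frac{2 e^{\frac{3}{4}}}{3}) = 0.
So G(x) = - \frac{2 e^{x} e^{x^{2}}}{3}.
Check: d/dx[- \frac{2 e^{x} e^{x^{2}}}{3}] = - \frac{4 x e^{x} e^{x^{2}}}{3} - \frac{2 e^{x} e^{x^{2}}}{3}, which equals G'(x).

G(x) = - \frac{2 e^{x} e^{x^{2}}}{3}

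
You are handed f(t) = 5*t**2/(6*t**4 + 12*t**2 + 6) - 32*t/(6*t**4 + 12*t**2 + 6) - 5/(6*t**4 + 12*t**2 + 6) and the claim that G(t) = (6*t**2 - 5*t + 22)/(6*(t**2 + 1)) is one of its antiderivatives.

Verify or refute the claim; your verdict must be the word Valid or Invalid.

Valid - the claim checks out under differentiation.

d/dt[G] = (5*t**2 - 32*t - 5)/(6*t**4 + 12*t**2 + 6)
This equals f(t) exactly, so the claim holds.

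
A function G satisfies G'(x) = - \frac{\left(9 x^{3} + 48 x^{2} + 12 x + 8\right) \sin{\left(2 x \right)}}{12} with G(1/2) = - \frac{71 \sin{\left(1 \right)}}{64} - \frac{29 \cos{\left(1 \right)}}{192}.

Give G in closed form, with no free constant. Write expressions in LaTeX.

Any candidate G(x) must reproduce the stated G'(x) exactly.
A general antiderivative is \frac{3 x^{3} \cos{\left(2 x \right)}}{8} - \frac{9 x^{2} \sin{\left(2 x \right)}}{16} + 2 x^{2} \cos{\left(2 x \right)} - 2 x \sin{\left(2 x \right)} - \frac{x \cos{\left(2 x \right)}}{16} + \frac{\sin{\left(2 x \right)}}{32} - \frac{2 \cos{\left(2 x \right)}}{3} + C.
The condition gives C = - \frac{71 \sin{\left(1 \right)}}{64} - \frac{29 \cos{\left(1 \right)}}{192} - (- \frac{71 \sin{\left(1 \right)}}{64} - \frac{29 \cos{\left(1 \right)}}{192}) = 0.
So G(x) = \frac{3 x^{3} \cos{\left(2 x \right)}}{8} - \frac{9 x^{2} \sin{\left(2 x \right)}}{16} + 2 x^{2} \cos{\left(2 x \right)} - 2 x \sin{\left(2 x \right)} - \frac{x \cos{\left(2 x \right)}}{16} + \frac{\sin{\left(2 x \right)}}{32} - \frac{2 \cos{\left(2 x \right)}}{3}.
Check: d/dx[\frac{3 x^{3} \cos{\left(2 x \right)}}{8} - \frac{9 x^{2} \sin{\left(2 x \right)}}{16} + 2 x^{2} \cos{\left(2 x \right)} - 2 x \sin{\left(2 x \right)} - \frac{x \cos{\left(2 x \right)}}{16} + \frac{\sin{\left(2 x \right)}}{32} - \frac{2 \cos{\left(2 x \right)}}{3}] = - \frac{3 x^{3} \sin{\left(2 x \right)}}{4} - 4 x^{2} \sin{\left(2 x \right)} - x \sin{\left(2 x \right)} - \frac{2 \sin{\left(2 x \right)}}{3}, which equals G'(x).

G(x) = \frac{3 x^{3} \cos{\left(2 x \right)}}{8} - \frac{9 x^{2} \sin{\left(2 x \right)}}{16} + 2 x^{2} \cos{\left(2 x \right)} - 2 x \sin{\left(2 x \right)} - \frac{x \cos{\left(2 x \right)}}{16} + \frac{\sin{\left(2 x \right)}}{32} - \frac{2 \cos{\left(2 x \right)}}{3}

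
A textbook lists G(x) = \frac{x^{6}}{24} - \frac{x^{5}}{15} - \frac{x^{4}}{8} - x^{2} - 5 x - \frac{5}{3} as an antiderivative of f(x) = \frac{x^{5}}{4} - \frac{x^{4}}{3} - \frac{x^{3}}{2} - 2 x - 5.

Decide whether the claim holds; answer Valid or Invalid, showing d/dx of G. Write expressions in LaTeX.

Valid - the claim checks out under differentiation.

d/dx[G] = \frac{x^{5}}{4} - \frac{x^{4}}{3} - \frac{x^{3}}{2} - 2 x - 5
This equals f(x) exactly, so the claim holds.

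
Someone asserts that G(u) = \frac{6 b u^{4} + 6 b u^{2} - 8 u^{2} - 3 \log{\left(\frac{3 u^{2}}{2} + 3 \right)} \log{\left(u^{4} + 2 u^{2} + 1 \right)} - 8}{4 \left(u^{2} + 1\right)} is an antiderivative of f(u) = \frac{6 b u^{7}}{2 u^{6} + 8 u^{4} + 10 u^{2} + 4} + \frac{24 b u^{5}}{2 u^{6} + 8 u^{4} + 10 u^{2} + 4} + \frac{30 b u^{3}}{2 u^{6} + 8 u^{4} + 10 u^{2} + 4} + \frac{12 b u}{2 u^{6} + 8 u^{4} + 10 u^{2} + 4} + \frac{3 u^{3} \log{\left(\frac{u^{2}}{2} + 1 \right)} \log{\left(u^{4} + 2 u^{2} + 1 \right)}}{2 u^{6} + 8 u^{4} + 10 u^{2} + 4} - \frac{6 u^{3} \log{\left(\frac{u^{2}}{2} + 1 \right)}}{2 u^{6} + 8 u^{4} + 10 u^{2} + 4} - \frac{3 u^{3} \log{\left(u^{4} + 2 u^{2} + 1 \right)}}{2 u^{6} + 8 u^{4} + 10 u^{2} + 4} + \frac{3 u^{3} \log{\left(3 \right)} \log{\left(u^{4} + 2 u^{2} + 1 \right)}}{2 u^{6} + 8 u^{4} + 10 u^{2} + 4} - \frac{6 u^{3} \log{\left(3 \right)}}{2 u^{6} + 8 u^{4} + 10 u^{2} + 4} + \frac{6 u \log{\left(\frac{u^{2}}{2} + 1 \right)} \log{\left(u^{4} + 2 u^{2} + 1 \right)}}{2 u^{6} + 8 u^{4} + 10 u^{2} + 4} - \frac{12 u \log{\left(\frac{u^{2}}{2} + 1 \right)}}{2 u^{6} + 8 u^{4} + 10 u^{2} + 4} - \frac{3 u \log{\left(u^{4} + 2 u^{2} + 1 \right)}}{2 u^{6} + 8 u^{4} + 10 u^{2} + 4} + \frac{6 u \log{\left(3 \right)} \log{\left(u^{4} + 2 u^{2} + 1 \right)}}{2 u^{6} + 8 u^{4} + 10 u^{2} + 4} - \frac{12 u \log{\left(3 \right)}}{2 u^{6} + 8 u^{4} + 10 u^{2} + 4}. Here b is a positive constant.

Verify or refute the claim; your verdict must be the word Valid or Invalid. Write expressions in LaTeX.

Valid. The derivative of G reproduces f.

d/du[G] = \frac{6 b u^{7} + 24 b u^{5} + 30 b u^{3} + 12 b u + 3 u^{3} \log{\left(\frac{u^{2}}{2} + 1 \right)} \log{\left(u^{4} + 2 u^{2} + 1 \right)} - 6 u^{3} \log{\left(\frac{u^{2}}{2} + 1 \right)} - 3 u^{3} \log{\left(u^{4} + 2 u^{2} + 1 \right)} + 3 u^{3} \log{\left(3 \right)} \log{\left(u^{4} + 2 u^{2} + 1 \right)} - 6 u^{3} \log{\left(3 \right)} + 6 u \log{\left(\frac{u^{2}}{2} + 1 \right)} \log{\left(u^{4} + 2 u^{2} + 1 \right)} - 12 u \log{\left(\frac{u^{2}}{2} + 1 \right)} - 3 u \log{\left(u^{4} + 2 u^{2} + 1 \right)} + 6 u \log{\left(3 \right)} \log{\left(u^{4} + 2 u^{2} + 1 \right)} - 12 u \log{\left(3 \right)}}{2 u^{6} + 8 u^{4} + 10 u^{2} + 4}
This equals f(u) exactly, so the claim holds.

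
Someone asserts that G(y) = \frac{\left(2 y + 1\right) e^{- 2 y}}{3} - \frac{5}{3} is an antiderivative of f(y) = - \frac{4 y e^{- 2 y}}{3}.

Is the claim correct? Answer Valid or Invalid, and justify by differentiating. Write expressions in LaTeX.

Valid. The derivative of G reproduces f.

d/dy[G] = - \frac{4 y e^{- 2 y}}{3}
This equals f(y) exactly, so the claim holds.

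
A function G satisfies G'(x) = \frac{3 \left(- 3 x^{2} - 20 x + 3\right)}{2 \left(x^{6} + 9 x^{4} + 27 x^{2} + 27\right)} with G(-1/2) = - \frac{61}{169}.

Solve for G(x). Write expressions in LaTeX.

G'(x) has the shape u'v + uv' for u = \frac{1}{\frac{2 x^{4}}{3} + 4 x^{2} + 6} and v = x + 5 — it is the derivative of the product u*v.
A general antiderivative is \frac{x + 5}{\frac{2 x^{4}}{3} + 4 x^{2} + 6} + C.
The condition gives C = - \frac{61}{169} - (\frac{108}{169}) = -1.
So G(x) = - \frac{2 x^{4} + 12 x^{2} - 3 x + 3}{2 \left(x^{2} + 3\right)^{2}}.
Check: d/dx[- \frac{2 x^{4} + 12 x^{2} - 3 x + 3}{2 \left(x^{2} + 3\right)^{2}}] = \frac{- 9 x^{2} - 60 x + 9}{2 x^{6} + 18 x^{4} + 54 x^{2} + 54}, which equals G'(x).

G(x) = - \frac{2 x^{4} + 12 x^{2} - 3 x + 3}{2 \left(x^{2} + 3\right)^{2}}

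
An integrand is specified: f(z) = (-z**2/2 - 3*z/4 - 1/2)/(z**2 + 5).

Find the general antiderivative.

Check any antiderivative F(z) by computing F'(z) and comparing it with f(z).
Check: d/dz[-z/2 - 3*log(z**2 + 5)/8 + 2*sqrt(5)*atan(sqrt(5)*z/5)/5] = (-2*z**2 - 3*z - 2)/(4*z**2 + 20), which equals f(z).

F(z) = -z/2 - 3*log(z**2 + 5)/8 + 2*sqrt(5)*atan(sqrt(5)*z/5)/5 + C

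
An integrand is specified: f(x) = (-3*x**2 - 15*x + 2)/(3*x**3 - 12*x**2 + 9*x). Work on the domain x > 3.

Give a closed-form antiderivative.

The denominator factors as 3*x*(x - 3)*(x - 1); partial fractions split f into directly integrable pieces: 8/(3*(x - 1)) - 35/(9*(x - 3)) + 2/(9*x).
Check: d/dx[2*log(x)/9 - 35*log(x - 3)/9 + 8*log(x - 1)/3] = (-3*x**2 - 15*x + 2)/(3*x**3 - 12*x**2 + 9*x) = f(x).

An antiderivative is F(x) = 2*log(x)/9 - 35*log(x - 3)/9 + 8*log(x - 1)/3.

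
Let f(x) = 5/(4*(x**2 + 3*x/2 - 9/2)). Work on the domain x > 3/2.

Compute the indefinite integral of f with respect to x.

Factor the denominator (2*(x + 3)*(2*x - 3)) and decompose: f = 5/(9*(2*x - 3)) - 5/(18*(x + 3)); each piece integrates to a log, atan, or power term.
Check: d/dx[5*log(x - 3/2)/18 - 5*log(x + 3)/18] = 5/(4*x**2 + 6*x - 18), which equals f(x).

F(x) = 5*log(x - 3/2)/18 - 5*log(x + 3)/18 + C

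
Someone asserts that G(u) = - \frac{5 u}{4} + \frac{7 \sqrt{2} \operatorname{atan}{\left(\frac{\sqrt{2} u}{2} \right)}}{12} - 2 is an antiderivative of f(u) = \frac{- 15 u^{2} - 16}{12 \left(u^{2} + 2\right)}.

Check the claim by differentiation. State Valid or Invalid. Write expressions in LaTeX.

Valid - differentiating G returns exactly f.

d/du[G] = \frac{- 15 u^{2} - 16}{12 u^{2} + 24}
This equals f(u) exactly, so the claim holds.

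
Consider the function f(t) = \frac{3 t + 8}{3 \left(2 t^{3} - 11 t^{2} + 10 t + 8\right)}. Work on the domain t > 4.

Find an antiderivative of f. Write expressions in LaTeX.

An antiderivative is F(t) = \frac{10 \log{\left(t - 4 \right)}}{27} - \frac{7 \log{\left(t - 2 \right)}}{15} + \frac{13 \log{\left(t + \frac{1}{2} \right)}}{135}.

Factor the denominator (3 \left(t - 4\right) \left(t - 2\right) \left(2 t + 1\right)) and decompose: f = \frac{26}{135 \left(2 t + 1\right)} - \frac{7}{15 \left(t - 2\right)} + \frac{10}{27 \left(t - 4\right)}; each piece integrates to a log, atan, or power term.
Check: d/dt[\frac{10 \log{\left(t - 4 \right)}}{27} - \frac{7 \log{\left(t - 2 \right)}}{15} + \frac{13 \log{\left(t + \frac{1}{2} \right)}}{135}] = \frac{3 t + 8}{6 t^{3} - 33 t^{2} + 30 t + 24}, which equals f(t).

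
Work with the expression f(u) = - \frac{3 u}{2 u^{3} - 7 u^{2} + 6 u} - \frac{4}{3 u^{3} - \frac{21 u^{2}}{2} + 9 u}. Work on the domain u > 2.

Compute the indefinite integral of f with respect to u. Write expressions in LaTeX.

F(u) = - \frac{4 \log{\left(u \right)}}{9} - \frac{13 \log{\left(u - 2 \right)}}{3} + \frac{43 \log{\left(u - \frac{3}{2} \right)}}{9} + C

The denominator factors as 3 u \left(u - 2\right) \left(2 u - 3\right); partial fractions split f into directly integrable pieces: \frac{86}{9 \left(2 u - 3\right)} - \frac{13}{3 \left(u - 2\right)} - \frac{4}{9 u}.
Check: d/du[- \frac{4 \log{\left(u \right)}}{9} - \frac{13 \log{\left(u - 2 \right)}}{3} + \frac{43 \log{\left(u - \frac{3}{2} \right)}}{9}] = \frac{- 9 u - 8}{6 u^{3} - 21 u^{2} + 18 u}, which equals f(u).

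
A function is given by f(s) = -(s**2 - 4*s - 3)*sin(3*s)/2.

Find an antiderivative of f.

An antiderivative is F(s) = s**2*cos(3*s)/6 - s*sin(3*s)/9 - 2*s*cos(3*s)/3 + 2*sin(3*s)/9 - 29*cos(3*s)/54.

A candidate is checked by its d/ds: the result must match f(s).
Check: d/ds[s**2*cos(3*s)/6 - s*sin(3*s)/9 - 2*s*cos(3*s)/3 + 2*sin(3*s)/9 - 29*cos(3*s)/54] = -s**2*sin(3*s)/2 + 2*s*sin(3*s) + 3*sin(3*s)/2, which equals f(s).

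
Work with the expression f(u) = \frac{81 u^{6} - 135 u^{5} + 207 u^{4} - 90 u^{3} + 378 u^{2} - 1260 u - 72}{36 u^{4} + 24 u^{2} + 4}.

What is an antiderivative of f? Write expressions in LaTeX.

Since d/du undoes antidifferentiation here, F'(u) = f(u) is required of F(u).
Check: d/du[- \frac{9 \left(- 2 u - 3\right) \left(u^{2} - 2 u + 4\right)^{2}}{8 \left(3 u^{2} + 1\right)}] = \frac{81 u^{6} - 135 u^{5} + 207 u^{4} - 90 u^{3} + 378 u^{2} - 1260 u - 72}{36 u^{4} + 24 u^{2} + 4} = f(u).

An antiderivative is F(u) = - \frac{9 \left(- 2 u - 3\right) \left(u^{2} - 2 u + 4\right)^{2}}{8 \left(3 u^{2} + 1\right)}.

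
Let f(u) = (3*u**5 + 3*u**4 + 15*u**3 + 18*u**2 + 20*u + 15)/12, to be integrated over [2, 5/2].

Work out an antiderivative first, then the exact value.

Since d/du undoes antidifferentiation here, F'(u) = f(u) is required of F(u).
F(u) = u**6/24 + u**5/20 + 5*u**4/16 + u**3/2 + 5*u**2/6 + 5*u/4 is an antiderivative of f.
Check: d/du[u**6/24 + u**5/20 + 5*u**4/16 + u**3/2 + 5*u**2/6 + 5*u/4] = u**5/4 + u**4/4 + 5*u**3/4 + 3*u**2/2 + 5*u/3 + 5/4, which equals f(u).
F(5/2) = 22225/512; F(2) = 191/10.
Integral = F(5/2) - F(2) = 62229/2560.

Antiderivative: F(u) = u**6/24 + u**5/20 + 5*u**4/16 + u**3/2 + 5*u**2/6 + 5*u/4; value = 62229/2560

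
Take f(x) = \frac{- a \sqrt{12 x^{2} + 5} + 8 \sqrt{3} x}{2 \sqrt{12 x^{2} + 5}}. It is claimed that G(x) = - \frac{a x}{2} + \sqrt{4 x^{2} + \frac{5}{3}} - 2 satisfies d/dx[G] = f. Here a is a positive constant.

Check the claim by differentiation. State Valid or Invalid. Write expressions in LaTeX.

Valid - differentiating G returns exactly f.

d/dx[G] = \frac{- a \sqrt{12 x^{2} + 5} + 8 \sqrt{3} x}{2 \sqrt{12 x^{2} + 5}}
This equals f(x) exactly, so the claim holds.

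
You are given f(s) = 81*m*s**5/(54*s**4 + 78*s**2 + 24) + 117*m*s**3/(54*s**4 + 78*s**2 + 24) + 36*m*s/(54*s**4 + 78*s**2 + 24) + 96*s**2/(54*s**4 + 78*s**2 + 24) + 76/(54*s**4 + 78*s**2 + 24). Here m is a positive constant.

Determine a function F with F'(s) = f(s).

The integrand splits into summands that can be handled one at a time.
Check: d/ds[(9*m*s**2 + 8*atan(s) + 20*atan(3*s/2))/12] = (81*m*s**5 + 117*m*s**3 + 36*m*s + 96*s**2 + 76)/(54*s**4 + 78*s**2 + 24), which equals f(s).

An antiderivative is F(s) = (9*m*s**2 + 8*atan(s) + 20*atan(3*s/2))/12.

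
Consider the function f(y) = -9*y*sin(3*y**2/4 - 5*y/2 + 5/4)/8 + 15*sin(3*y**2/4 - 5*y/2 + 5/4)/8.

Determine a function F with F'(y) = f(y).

f matches the chain-rule pattern g'(h)*h' with inner function h(y) = 3*y**2/4 - 5*y/2 + 5/4; substituting u = h(y) collapses the integral.
Check: d/dy[3*cos(3*y**2/4 - 5*y/2 + 5/4)/4] = -9*y*sin(3*y**2/4 - 5*y/2 + 5/4)/8 + 15*sin(3*y**2/4 - 5*y/2 + 5/4)/8 = f(y).

An antiderivative is F(y) = 3*cos(3*y**2/4 - 5*y/2 + 5/4)/4.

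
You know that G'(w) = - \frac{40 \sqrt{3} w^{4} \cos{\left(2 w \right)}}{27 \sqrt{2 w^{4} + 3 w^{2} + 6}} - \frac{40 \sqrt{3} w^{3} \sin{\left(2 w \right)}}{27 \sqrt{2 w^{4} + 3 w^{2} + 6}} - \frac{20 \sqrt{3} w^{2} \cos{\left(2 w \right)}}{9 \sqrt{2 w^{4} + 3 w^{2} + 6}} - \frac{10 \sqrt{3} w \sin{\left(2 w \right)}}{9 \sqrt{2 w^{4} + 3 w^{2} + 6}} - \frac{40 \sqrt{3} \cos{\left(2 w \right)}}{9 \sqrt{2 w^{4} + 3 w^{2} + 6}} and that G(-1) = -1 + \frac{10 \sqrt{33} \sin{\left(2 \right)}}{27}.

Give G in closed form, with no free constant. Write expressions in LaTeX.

Recognize the product-rule pattern: G'(w) = u'v + uv' with u = - \frac{10 \sqrt{\frac{2 w^{4}}{3} + w^{2} + 2}}{9}, v = \sin{\left(2 w \right)}, so integration by parts undoes it.
A general antiderivative is - \frac{10 \sqrt{\frac{2 w^{4}}{3} + w^{2} + 2} \sin{\left(2 w \right)}}{9} + C.
The condition gives C = -1 + \frac{10 \sqrt{33} \sin{\left(2 \right)}}{27} - (\frac{10 \sqrt{33} \sin{\left(2 \right)}}{27}) = -1.
So G(w) = - \frac{10 \sqrt{\frac{2 w^{4}}{3} + w^{2} + 2} \sin{\left(2 w \right)}}{9} - 1.
Check: d/dw[- \frac{10 \sqrt{\frac{2 w^{4}}{3} + w^{2} + 2} \sin{\left(2 w \right)}}{9} - 1] = \frac{\sqrt{3} \left(- 40 w^{4} \cos{\left(2 w \right)} - 40 w^{3} \sin{\left(2 w \right)} - 60 w^{2} \cos{\left(2 w \right)} - 30 w \sin{\left(2 w \right)} - 120 \cos{\left(2 w \right)}\right)}{27 \sqrt{2 w^{4} + 3 w^{2} + 6}}, which equals G'(w).

G(w) = - \frac{10 \sqrt{\frac{2 w^{4}}{3} + w^{2} + 2} \sin{\left(2 w \right)}}{9} - 1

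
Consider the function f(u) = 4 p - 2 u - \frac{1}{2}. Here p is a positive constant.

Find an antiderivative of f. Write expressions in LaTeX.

Since d/du undoes antidifferentiation here, F'(u) = f(u) is required of F(u).
Check: d/du[4 p u - u^{2} - \frac{u}{2}] = 4 p - 2 u - \frac{1}{2} = f(u).

An antiderivative is F(u) = 4 p u - u^{2} - \frac{u}{2}.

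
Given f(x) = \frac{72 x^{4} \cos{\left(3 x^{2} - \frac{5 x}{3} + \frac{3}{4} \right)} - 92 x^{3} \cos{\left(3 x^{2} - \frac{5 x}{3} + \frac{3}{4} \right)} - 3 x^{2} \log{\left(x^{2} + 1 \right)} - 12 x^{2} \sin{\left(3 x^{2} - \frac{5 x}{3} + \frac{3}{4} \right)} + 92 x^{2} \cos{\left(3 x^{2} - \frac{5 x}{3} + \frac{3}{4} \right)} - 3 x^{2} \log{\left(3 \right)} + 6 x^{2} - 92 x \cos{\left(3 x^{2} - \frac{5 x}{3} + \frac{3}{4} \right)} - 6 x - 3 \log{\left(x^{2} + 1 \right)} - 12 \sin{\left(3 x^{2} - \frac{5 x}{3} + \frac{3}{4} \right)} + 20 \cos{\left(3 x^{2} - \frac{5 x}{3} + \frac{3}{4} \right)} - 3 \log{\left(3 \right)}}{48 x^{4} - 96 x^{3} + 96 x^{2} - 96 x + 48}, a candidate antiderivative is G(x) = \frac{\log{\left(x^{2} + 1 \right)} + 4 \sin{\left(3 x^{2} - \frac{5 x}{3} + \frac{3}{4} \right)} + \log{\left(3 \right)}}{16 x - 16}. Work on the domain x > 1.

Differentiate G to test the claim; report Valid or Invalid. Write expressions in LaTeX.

Valid - differentiating G returns exactly f.

d/dx[G] = \frac{72 x^{4} \cos{\left(3 x^{2} - \frac{5 x}{3} + \frac{3}{4} \right)} - 92 x^{3} \cos{\left(3 x^{2} - \frac{5 x}{3} + \frac{3}{4} \right)} - 3 x^{2} \log{\left(x^{2} + 1 \right)} - 12 x^{2} \sin{\left(3 x^{2} - \frac{5 x}{3} + \frac{3}{4} \right)} + 92 x^{2} \cos{\left(3 x^{2} - \frac{5 x}{3} + \frac{3}{4} \right)} - 3 x^{2} \log{\left(3 \right)} + 6 x^{2} - 92 x \cos{\left(3 x^{2} - \frac{5 x}{3} + \frac{3}{4} \right)} - 6 x - 3 \log{\left(x^{2} + 1 \right)} - 12 \sin{\left(3 x^{2} - \frac{5 x}{3} + \frac{3}{4} \right)} + 20 \cos{\left(3 x^{2} - \frac{5 x}{3} + \frac{3}{4} \right)} - 3 \log{\left(3 \right)}}{48 x^{4} - 96 x^{3} + 96 x^{2} - 96 x + 48}
This equals f(x) exactly, so the claim holds.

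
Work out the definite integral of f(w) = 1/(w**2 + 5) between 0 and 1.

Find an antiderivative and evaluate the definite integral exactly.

Recover f(w) by differentiating a candidate F(w); any mismatch rules it out.
F(w) = sqrt(5)*atan(sqrt(5)*w/5)/5 is an antiderivative of f.
Check: d/dw[sqrt(5)*atan(sqrt(5)*w/5)/5] = 1/(w**2 + 5) = f(w).
F(1) = sqrt(5)*atan(sqrt(5)/5)/5; F(0) = 0.
Integral = F(1) - F(0) = sqrt(5)*atan(sqrt(5)/5)/5.

Antiderivative: F(w) = sqrt(5)*atan(sqrt(5)*w/5)/5; value = sqrt(5)*atan(sqrt(5)/5)/5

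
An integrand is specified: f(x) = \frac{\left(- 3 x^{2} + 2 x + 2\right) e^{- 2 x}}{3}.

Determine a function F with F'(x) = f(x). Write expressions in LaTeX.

f has the shape u'v + uv' for u = \frac{x^{2}}{2} + \frac{x}{6} - \frac{1}{4} and v = e^{- 2 x} — it is the derivative of the product u*v.
Check: d/dx[\frac{\left(6 x^{2} + 2 x - 3\right) e^{- 2 x}}{12}] = \frac{\left(- 3 x^{2} + 2 x + 2\right) e^{- 2 x}}{3} = f(x).

An antiderivative is F(x) = \frac{\left(6 x^{2} + 2 x - 3\right) e^{- 2 x}}{12}.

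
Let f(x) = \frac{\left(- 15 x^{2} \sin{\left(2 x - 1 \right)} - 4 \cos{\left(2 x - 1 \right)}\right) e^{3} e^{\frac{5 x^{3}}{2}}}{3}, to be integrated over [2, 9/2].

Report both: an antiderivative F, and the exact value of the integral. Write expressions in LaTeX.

Antiderivative: F(x) = - \frac{2 e^{\frac{5 x^{3}}{2} + 3} \sin{\left(2 x - 1 \right)}}{3}; value = - \frac{2 e^{\frac{3693}{16}} \sin{\left(8 \right)}}{3} + \frac{2 e^{23} \sin{\left(3 \right)}}{3}

f has the shape u'v + uv' for u = - \frac{2 e^{\frac{5 x^{3}}{2} + 3}}{3} and v = \sin{\left(2 x - 1 \right)} — it is the derivative of the product u*v.
F(x) = - \frac{2 e^{\frac{5 x^{3}}{2} + 3} \sin{\left(2 x - 1 \right)}}{3} is an antiderivative of f.
Check: d/dx[- \frac{2 e^{\frac{5 x^{3}}{2} + 3} \sin{\left(2 x - 1 \right)}}{3}] = - 5 x^{2} e^{3} e^{\frac{5 x^{3}}{2}} \sin{\left(2 x - 1 \right)} - \frac{4 e^{3} e^{\frac{5 x^{3}}{2}} \cos{\left(2 x - 1 \right)}}{3}, which equals f(x).
F(9/2) = - \frac{2 e^{\frac{3693}{16}} \sin{\left(8 \right)}}{3}; F(2) = - \frac{2 e^{23} \sin{\left(3 \right)}}{3}.
Integral = F(9/2) - F(2) = - \frac{2 e^{\frac{3693}{16}} \sin{\left(8 \right)}}{3} + \frac{2 e^{23} \sin{\left(3 \right)}}{3}.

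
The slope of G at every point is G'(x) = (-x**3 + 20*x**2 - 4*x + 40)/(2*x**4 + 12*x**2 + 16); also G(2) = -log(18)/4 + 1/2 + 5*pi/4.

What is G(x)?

Any candidate G(x) must reproduce the stated G'(x) exactly.
A general antiderivative is -log(3*x**2 + 6)/4 + 5*atan(x/2) + C.
The condition gives C = -log(18)/4 + 1/2 + 5*pi/4 - (-log(18)/4 + 5*pi/4) = 1/2.
So G(x) = (-log(3*x**2 + 6) + 20*atan(x/2) + 2)/4.
Check: d/dx[(-log(3*x**2 + 6) + 20*atan(x/2) + 2)/4] = (-x**3 + 20*x**2 - 4*x + 40)/(2*x**4 + 12*x**2 + 16) = G'(x).

G(x) = (-log(3*x**2 + 6) + 20*atan(x/2) + 2)/4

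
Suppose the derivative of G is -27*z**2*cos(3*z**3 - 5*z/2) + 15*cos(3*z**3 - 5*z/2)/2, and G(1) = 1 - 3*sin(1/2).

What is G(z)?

G(z) = 1 - 3*sin(3*z**3 - 5*z/2)

G'(z) matches the chain-rule pattern g'(h)*h' with inner function h(z) = 3*z**3 - 5*z/2; substituting u = h(z) collapses the integral.
A general antiderivative is -3*sin(3*z**3 - 5*z/2) + C.
The condition gives C = 1 - 3*sin(1/2) - (-3*sin(1/2)) = 1.
So G(z) = 1 - 3*sin(3*z**3 - 5*z/2).
Check: d/dz[1 - 3*sin(3*z**3 - 5*z/2)] = -27*z**2*cos(3*z**3 - 5*z/2) + 15*cos(3*z**3 - 5*z/2)/2 = G'(z).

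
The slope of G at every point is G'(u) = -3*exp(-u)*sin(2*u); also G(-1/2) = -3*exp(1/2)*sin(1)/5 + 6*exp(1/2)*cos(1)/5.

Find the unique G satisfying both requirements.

G(u) = 3*(sin(2*u) + 2*cos(2*u))*exp(-u)/5

Whatever form G(u) takes, its d/du must return the stated G'(u).
A general antiderivative is 3*exp(-u)*sin(2*u)/5 + 6*exp(-u)*cos(2*u)/5 + C.
The condition gives C = -3*exp(1/2)*sin(1)/5 + 6*exp(1/2)*cos(1)/5 - (-3*exp(1/2)*sin(1)/5 + 6*exp(1/2)*cos(1)/5) = 0.
So G(u) = 3*(sin(2*u) + 2*cos(2*u))*exp(-u)/5.
Check: d/du[3*(sin(2*u) + 2*cos(2*u))*exp(-u)/5] = -3*exp(-u)*sin(2*u) = G'(u).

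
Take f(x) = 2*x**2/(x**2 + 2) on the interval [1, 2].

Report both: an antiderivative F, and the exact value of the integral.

For F(x) to be correct the identity F'(x) - f(x) = 0 must hold.
F(x) = 2*x - 2*sqrt(2)*atan(sqrt(2)*x/2) is an antiderivative of f.
Check: d/dx[2*x - 2*sqrt(2)*atan(sqrt(2)*x/2)] = 2*x**2/(x**2 + 2) = f(x).
F(2) = -2*sqrt(2)*atan(sqrt(2)) + 4; F(1) = -2*sqrt(2)*atan(sqrt(2)/2) + 2.
Integral = F(2) - F(1) = -2*sqrt(2)*atan(sqrt(2)) + 2*sqrt(2)*atan(sqrt(2)/2) + 2.

Antiderivative: F(x) = 2*x - 2*sqrt(2)*atan(sqrt(2)*x/2); value = -2*sqrt(2)*atan(sqrt(2)) + 2*sqrt(2)*atan(sqrt(2)/2) + 2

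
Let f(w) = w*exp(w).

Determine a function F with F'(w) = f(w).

f has the shape u'v + uv' for u = w - 1 and v = exp(w) — it is the derivative of the product u*v.
Check: d/dw[(w - 1)*exp(w)] = w*exp(w) = f(w).

An antiderivative is F(w) = (w - 1)*exp(w).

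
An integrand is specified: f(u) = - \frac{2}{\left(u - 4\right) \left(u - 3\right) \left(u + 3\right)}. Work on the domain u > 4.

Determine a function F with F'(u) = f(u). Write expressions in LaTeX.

Factor the denominator (\left(u - 4\right) \left(u - 3\right) \left(u + 3\right)) and decompose: f = - \frac{1}{21 \left(u + 3\right)} + \frac{1}{3 \left(u - 3\right)} - \frac{2}{7 \left(u - 4\right)}; each piece integrates to a log, atan, or power term.
Check: d/du[- \frac{2 \log{\left(u - 4 \right)}}{7} + \frac{\log{\left(u - 3 \right)}}{3} - \frac{\log{\left(u + 3 \right)}}{21}] = - \frac{2}{u^{3} - 4 u^{2} - 9 u + 36}, which equals f(u).

An antiderivative is F(u) = - \frac{2 \log{\left(u - 4 \right)}}{7} + \frac{\log{\left(u - 3 \right)}}{3} - \frac{\log{\left(u + 3 \right)}}{21}.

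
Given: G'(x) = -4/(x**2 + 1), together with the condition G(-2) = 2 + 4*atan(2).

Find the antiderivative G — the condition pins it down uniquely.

G(x) = 2 - 4*atan(x)

Since d/dx undoes antidifferentiation here, G(x) must give back the stated G'(x).
A general antiderivative is -4*atan(x) + C.
The condition gives C = 2 + 4*atan(2) - (4*atan(2)) = 2.
So G(x) = 2 - 4*atan(x).
Check: d/dx[2 - 4*atan(x)] = -4/(x**2 + 1) = G'(x).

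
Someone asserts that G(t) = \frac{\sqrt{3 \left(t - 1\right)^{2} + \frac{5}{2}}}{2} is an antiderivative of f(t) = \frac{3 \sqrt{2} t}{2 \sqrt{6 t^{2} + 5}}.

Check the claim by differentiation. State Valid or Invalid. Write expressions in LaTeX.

d/dt[G] = \frac{3 \sqrt{2} t - 3 \sqrt{2}}{2 \sqrt{6 t^{2} - 12 t + 11}}
d/dt[G] - f(t) = \frac{3 \sqrt{2} t \sqrt{6 t^{2} + 5} - 3 \sqrt{2} t \sqrt{6 t^{2} - 12 t + 11} - 3 \sqrt{2} \sqrt{6 t^{2} + 5}}{2 \sqrt{6 t^{2} + 5} \sqrt{6 t^{2} - 12 t + 11}} != 0.

Invalid: d/dt[G] - f = \frac{3 \sqrt{2} t \sqrt{6 t^{2} + 5} - 3 \sqrt{2} t \sqrt{6 t^{2} - 12 t + 11} - 3 \sqrt{2} \sqrt{6 t^{2} + 5}}{2 \sqrt{6 t^{2} + 5} \sqrt{6 t^{2} - 12 t + 11}}, which is not 0.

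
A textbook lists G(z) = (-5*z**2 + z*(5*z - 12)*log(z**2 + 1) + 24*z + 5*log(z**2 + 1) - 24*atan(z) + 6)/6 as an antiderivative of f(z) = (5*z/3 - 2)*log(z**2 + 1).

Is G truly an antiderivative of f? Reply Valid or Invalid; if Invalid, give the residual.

d/dz[G] = 5*z*log(z**2 + 1)/3 - 2*log(z**2 + 1)
This equals f(z) exactly, so the claim holds.

Valid - the claim checks out under differentiation.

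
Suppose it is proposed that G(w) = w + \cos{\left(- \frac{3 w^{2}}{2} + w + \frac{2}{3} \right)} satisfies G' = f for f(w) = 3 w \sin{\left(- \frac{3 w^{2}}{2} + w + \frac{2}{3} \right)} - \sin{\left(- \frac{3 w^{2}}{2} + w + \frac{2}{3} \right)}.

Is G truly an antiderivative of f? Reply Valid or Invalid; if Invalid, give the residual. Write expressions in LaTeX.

d/dw[G] = 3 w \sin{\left(- \frac{3 w^{2}}{2} + w + \frac{2}{3} \right)} - \sin{\left(- \frac{3 w^{2}}{2} + w + \frac{2}{3} \right)} + 1
d/dw[G] - f(w) = 1 != 0.

Invalid: d/dw[G] - f = 1, which is not 0.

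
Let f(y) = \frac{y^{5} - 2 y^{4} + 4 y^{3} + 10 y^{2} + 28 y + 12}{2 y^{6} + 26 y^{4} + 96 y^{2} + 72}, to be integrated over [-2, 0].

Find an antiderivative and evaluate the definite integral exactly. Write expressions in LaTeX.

Antiderivative: F(y) = \frac{y}{y^{2} + 6} + \frac{\log{\left(\frac{3 y^{2}}{2} + \frac{3}{2} \right)}}{4} + \frac{2}{y^{2} + 6}; value = - \frac{\log{\left(\frac{15}{2} \right)}}{4} + \frac{\log{\left(\frac{3}{2} \right)}}{4} + \frac{1}{3}

Any candidate F(y) must reproduce f(y) exactly when differentiated.
F(y) = \frac{y}{y^{2} + 6} + \frac{\log{\left(\frac{3 y^{2}}{2} + \frac{3}{2} \right)}}{4} + \frac{2}{y^{2} + 6} is an antiderivative of f.
Check: d/dy[\frac{y}{y^{2} + 6} + \frac{\log{\left(\frac{3 y^{2}}{2} + \frac{3}{2} \right)}}{4} + \frac{2}{y^{2} + 6}] = \frac{y^{5} - 2 y^{4} + 4 y^{3} + 10 y^{2} + 28 y + 12}{2 y^{6} + 26 y^{4} + 96 y^{2} + 72} = f(y).
F(0) = \frac{\log{\left(\frac{3}{2} \right)}}{4} + \frac{1}{3}; F(-2) = \frac{\log{\left(\frac{15}{2} \right)}}{4}.
Integral = F(0) - F(-2) = - \frac{\log{\left(\frac{15}{2} \right)}}{4} + \frac{\log{\left(\frac{3}{2} \right)}}{4} + \frac{1}{3}.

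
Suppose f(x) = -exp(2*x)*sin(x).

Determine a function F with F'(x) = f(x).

An antiderivative is F(x) = -2*exp(2*x)*sin(x)/5 + exp(2*x)*cos(x)/5.

An antiderivative F(x) passes only if d/dx[F] lands on f(x) exactly.
Check: d/dx[-2*exp(2*x)*sin(x)/5 + exp(2*x)*cos(x)/5] = -exp(2*x)*sin(x) = f(x).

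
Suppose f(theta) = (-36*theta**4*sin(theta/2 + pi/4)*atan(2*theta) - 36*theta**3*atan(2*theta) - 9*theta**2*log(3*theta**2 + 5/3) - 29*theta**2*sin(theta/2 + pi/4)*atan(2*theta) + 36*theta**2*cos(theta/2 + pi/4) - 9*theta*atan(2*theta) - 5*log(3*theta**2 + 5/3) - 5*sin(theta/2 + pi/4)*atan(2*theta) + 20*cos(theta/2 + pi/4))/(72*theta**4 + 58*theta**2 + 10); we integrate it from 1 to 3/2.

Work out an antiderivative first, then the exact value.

Antiderivative: F(theta) = -log(3*theta**2 + 5/3)*atan(2*theta)/4 + cos(theta/2 + pi/4)*atan(2*theta); value = -log(101/12)*atan(3)/4 - cos(1/2 + pi/4)*atan(2) + cos(3/4 + pi/4)*atan(3) + log(14/3)*atan(2)/4

f has the shape u'v + uv' for u = -log(3*theta**2 + 5/3)/4 + cos(theta/2 + pi/4) and v = atan(2*theta) — it is the derivative of the product u*v.
F(theta) = -log(3*theta**2 + 5/3)*atan(2*theta)/4 + cos(theta/2 + pi/4)*atan(2*theta) is an antiderivative of f.
Check: d/dtheta[-log(3*theta**2 + 5/3)*atan(2*theta)/4 + cos(theta/2 + pi/4)*atan(2*theta)] = (-36*theta**4*sin(theta/2 + pi/4)*atan(2*theta) - 36*theta**3*atan(2*theta) - 9*theta**2*log(3*theta**2 + 5/3) - 29*theta**2*sin(theta/2 + pi/4)*atan(2*theta) + 36*theta**2*cos(theta/2 + pi/4) - 9*theta*atan(2*theta) - 5*log(3*theta**2 + 5/3) - 5*sin(theta/2 + pi/4)*atan(2*theta) + 20*cos(theta/2 + pi/4))/(72*theta**4 + 58*theta**2 + 10) = f(theta).
F(3/2) = -log(101/12)*atan(3)/4 + cos(3/4 + pi/4)*atan(3); F(1) = -log(14/3)*atan(2)/4 + cos(1/2 + pi/4)*atan(2).
Integral = F(3/2) - F(1) = -log(101/12)*atan(3)/4 - cos(1/2 + pi/4)*atan(2) + cos(3/4 + pi/4)*atan(3) + log(14/3)*atan(2)/4.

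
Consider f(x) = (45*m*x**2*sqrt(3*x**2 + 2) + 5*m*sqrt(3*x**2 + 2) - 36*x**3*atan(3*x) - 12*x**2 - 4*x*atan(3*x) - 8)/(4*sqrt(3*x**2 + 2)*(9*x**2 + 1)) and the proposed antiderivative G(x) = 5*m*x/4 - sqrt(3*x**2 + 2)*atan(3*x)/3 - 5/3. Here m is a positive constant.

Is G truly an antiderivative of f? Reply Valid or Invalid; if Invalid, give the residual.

d/dx[G] = (45*m*x**2*sqrt(3*x**2 + 2) + 5*m*sqrt(3*x**2 + 2) - 36*x**3*atan(3*x) - 12*x**2 - 4*x*atan(3*x) - 8)/(36*x**2*sqrt(3*x**2 + 2) + 4*sqrt(3*x**2 + 2))
This equals f(x) exactly, so the claim holds.

Valid. The derivative of G reproduces f.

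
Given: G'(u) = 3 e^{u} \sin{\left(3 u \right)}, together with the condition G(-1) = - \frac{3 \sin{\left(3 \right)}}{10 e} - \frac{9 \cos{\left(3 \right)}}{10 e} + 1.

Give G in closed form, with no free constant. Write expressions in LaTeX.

Recover the given G'(u) by differentiating a candidate G(u); any mismatch rules it out.
A general antiderivative is \frac{3 e^{u} \sin{\left(3 u \right)}}{10} - \frac{9 e^{u} \cos{\left(3 u \right)}}{10} + C.
The condition gives C = - \frac{3 \sin{\left(3 \right)}}{10 e} - \frac{9 \cos{\left(3 \right)}}{10 e} + 1 - (- \frac{3 \sin{\left(3 \right)}}{10 e} - \frac{9 \cos{\left(3 \right)}}{10 e}) = 1.
So G(u) = \frac{3 e^{u} \sin{\left(3 u \right)}}{10} - \frac{9 e^{u} \cos{\left(3 u \right)}}{10} + 1.
Check: d/du[\frac{3 e^{u} \sin{\left(3 u \right)}}{10} - \frac{9 e^{u} \cos{\left(3 u \right)}}{10} + 1] = 3 e^{u} \sin{\left(3 u \right)} = G'(u).

G(u) = \frac{3 e^{u} \sin{\left(3 u \right)}}{10} - \frac{9 e^{u} \cos{\left(3 u \right)}}{10} + 1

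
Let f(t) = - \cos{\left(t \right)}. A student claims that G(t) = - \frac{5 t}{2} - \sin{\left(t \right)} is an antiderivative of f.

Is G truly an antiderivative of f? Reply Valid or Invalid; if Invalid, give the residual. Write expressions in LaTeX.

d/dt[G] = - \cos{\left(t \right)} - \frac{5}{2}
d/dt[G] - f(t) = - \frac{5}{2} != 0.

Invalid: d/dt[G] - f = - \frac{5}{2}, which is not 0.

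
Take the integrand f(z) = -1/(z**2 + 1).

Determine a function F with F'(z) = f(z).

An antiderivative F(z) passes only if d/dz[F] lands on f(z) exactly.
Check: d/dz[-atan(z)] = -1/(z**2 + 1) = f(z).

An antiderivative is F(z) = -atan(z).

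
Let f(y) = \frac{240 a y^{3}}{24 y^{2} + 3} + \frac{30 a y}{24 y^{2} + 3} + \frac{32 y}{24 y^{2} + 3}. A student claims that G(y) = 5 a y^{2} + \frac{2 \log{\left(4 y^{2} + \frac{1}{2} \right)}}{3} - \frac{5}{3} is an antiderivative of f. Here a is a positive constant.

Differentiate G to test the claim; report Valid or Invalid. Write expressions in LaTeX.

d/dy[G] = \frac{240 a y^{3} + 30 a y + 32 y}{24 y^{2} + 3}
This equals f(y) exactly, so the claim holds.

Valid. The derivative of G reproduces f.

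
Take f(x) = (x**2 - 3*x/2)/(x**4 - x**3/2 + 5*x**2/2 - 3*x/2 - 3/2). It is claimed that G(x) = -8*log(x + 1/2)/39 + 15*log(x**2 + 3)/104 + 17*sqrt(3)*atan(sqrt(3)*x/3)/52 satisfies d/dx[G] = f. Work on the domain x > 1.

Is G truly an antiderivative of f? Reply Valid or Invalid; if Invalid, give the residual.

d/dx[G] = (2*x**2 + 27*x - 3)/(24*x**3 + 12*x**2 + 72*x + 36)
d/dx[G] - f(x) = 1/(12*x - 12) != 0.

Invalid: d/dx[G] - f = 1/(12*x - 12), which is not 0.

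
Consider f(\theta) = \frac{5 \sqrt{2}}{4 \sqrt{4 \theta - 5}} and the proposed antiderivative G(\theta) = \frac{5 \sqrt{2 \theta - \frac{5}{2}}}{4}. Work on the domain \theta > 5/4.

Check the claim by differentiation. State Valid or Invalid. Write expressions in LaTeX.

Valid - the claim checks out under differentiation.

d/d\theta[G] = \frac{5 \sqrt{2}}{4 \sqrt{4 \theta - 5}}
This equals f(\theta) exactly, so the claim holds.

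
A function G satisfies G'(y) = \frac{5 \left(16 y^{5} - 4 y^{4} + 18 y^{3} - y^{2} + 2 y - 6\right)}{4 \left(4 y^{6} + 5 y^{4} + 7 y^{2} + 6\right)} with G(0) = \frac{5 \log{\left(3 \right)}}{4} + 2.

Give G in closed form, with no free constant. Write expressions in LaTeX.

G(y) = \frac{5 \log{\left(2 y^{4} + \frac{y^{2}}{2} + 3 \right)}}{4} - \frac{5 \operatorname{atan}{\left(y \right)}}{4} + 2

Differentiate the proposed G(y) back; it has to land on the given G'(y).
A general antiderivative is \frac{5 \log{\left(2 y^{4} + \frac{y^{2}}{2} + 3 \right)}}{4} - \frac{5 \operatorname{atan}{\left(y \right)}}{4} + C.
The condition gives C = \frac{5 \log{\left(3 \right)}}{4} + 2 - (\frac{5 \log{\left(3 \right)}}{4}) = 2.
So G(y) = \frac{5 \log{\left(2 y^{4} + \frac{y^{2}}{2} + 3 \right)}}{4} - \frac{5 \operatorname{atan}{\left(y \right)}}{4} + 2.
Check: d/dy[\frac{5 \log{\left(2 y^{4} + \frac{y^{2}}{2} + 3 \right)}}{4} - \frac{5 \operatorname{atan}{\left(y \right)}}{4} + 2] = \frac{80 y^{5} - 20 y^{4} + 90 y^{3} - 5 y^{2} + 10 y - 30}{16 y^{6} + 20 y^{4} + 28 y^{2} + 24}, which equals G'(y).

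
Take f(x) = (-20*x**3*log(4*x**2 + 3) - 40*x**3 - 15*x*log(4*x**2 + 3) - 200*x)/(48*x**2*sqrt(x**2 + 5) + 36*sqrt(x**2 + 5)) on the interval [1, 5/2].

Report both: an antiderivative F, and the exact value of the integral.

Antiderivative: F(x) = -5*sqrt(x**2 + 5)*log(4*x**2 + 3)/12; value = -5*sqrt(5)*log(28)/8 + 5*sqrt(6)*log(7)/12

f has the shape u'v + uv' for u = -5*sqrt(x**2 + 5)/12 and v = log(4*x**2 + 3) — it is the derivative of the product u*v.
F(x) = -5*sqrt(x**2 + 5)*log(4*x**2 + 3)/12 is an antiderivative of f.
Check: d/dx[-5*sqrt(x**2 + 5)*log(4*x**2 + 3)/12] = (-20*x**3*log(4*x**2 + 3) - 40*x**3 - 15*x*log(4*x**2 + 3) - 200*x)/(48*x**2*sqrt(x**2 + 5) + 36*sqrt(x**2 + 5)) = f(x).
F(5/2) = -5*sqrt(5)*log(28)/8; F(1) = -5*sqrt(6)*log(7)/12.
Integral = F(5/2) - F(1) = -5*sqrt(5)*log(28)/8 + 5*sqrt(6)*log(7)/12.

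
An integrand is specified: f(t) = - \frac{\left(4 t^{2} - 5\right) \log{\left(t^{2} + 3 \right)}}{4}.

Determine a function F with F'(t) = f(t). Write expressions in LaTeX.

An antiderivative is F(t) = - \frac{t^{3} \log{\left(t^{2} + 3 \right)}}{3} + \frac{2 t^{3}}{9} + \frac{5 t \log{\left(t^{2} + 3 \right)}}{4} - \frac{9 t}{2} + \frac{9 \sqrt{3} \operatorname{atan}{\left(\frac{\sqrt{3} t}{3} \right)}}{2}.

A first test for any F(t): its t-derivative must equal f(t) identically.
Check: d/dt[- \frac{t^{3} \log{\left(t^{2} + 3 \right)}}{3} + \frac{2 t^{3}}{9} + \frac{5 t \log{\left(t^{2} + 3 \right)}}{4} - \frac{9 t}{2} + \frac{9 \sqrt{3} \operatorname{atan}{\left(\frac{\sqrt{3} t}{3} \right)}}{2}] = - t^{2} \log{\left(t^{2} + 3 \right)} + \frac{5 \log{\left(t^{2} + 3 \right)}}{4}, which equals f(t).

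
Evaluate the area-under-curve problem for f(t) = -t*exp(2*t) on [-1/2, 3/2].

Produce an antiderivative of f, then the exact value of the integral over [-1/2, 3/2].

f has the shape u'v + uv' for u = 1/4 - t/2 and v = exp(2*t) — it is the derivative of the product u*v.
F(t) = -t*exp(2*t)/2 + exp(2*t)/4 is an antiderivative of f.
Check: d/dt[-t*exp(2*t)/2 + exp(2*t)/4] = -t*exp(2*t) = f(t).
F(3/2) = -exp(3)/2; F(-1/2) = exp(-1)/2.
Integral = F(3/2) - F(-1/2) = -exp(3)/2 - exp(-1)/2.

Antiderivative: F(t) = -t*exp(2*t)/2 + exp(2*t)/4; value = -exp(3)/2 - exp(-1)/2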